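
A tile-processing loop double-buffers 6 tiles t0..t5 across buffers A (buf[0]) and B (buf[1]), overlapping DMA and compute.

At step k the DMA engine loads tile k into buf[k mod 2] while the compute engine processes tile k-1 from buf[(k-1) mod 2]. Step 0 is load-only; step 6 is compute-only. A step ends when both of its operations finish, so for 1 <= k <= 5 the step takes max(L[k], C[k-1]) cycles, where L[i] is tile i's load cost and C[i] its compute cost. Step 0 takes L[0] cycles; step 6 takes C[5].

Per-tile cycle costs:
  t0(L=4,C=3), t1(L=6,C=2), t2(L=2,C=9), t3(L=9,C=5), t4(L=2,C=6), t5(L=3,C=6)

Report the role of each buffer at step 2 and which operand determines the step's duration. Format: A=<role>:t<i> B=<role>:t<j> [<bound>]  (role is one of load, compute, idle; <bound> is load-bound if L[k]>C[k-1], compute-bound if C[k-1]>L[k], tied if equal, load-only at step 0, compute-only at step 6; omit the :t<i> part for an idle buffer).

step 2: A=load:t2 B=compute:t1 [tied]

  0. 4=4c; end=4; A:t0 B:-
  1. max(6,3)=6c; end=10; A:t0 B:t1
  2. max(2,2)=2c; end=12; A:t2 B:t1
  3. max(9,9)=9c; end=21; A:t2 B:t3
  4. max(2,5)=5c; end=26; A:t4 B:t3
  5. max(3,6)=6c; end=32; A:t4 B:t5
  6. 6=6c; end=38; A:t4 B:t5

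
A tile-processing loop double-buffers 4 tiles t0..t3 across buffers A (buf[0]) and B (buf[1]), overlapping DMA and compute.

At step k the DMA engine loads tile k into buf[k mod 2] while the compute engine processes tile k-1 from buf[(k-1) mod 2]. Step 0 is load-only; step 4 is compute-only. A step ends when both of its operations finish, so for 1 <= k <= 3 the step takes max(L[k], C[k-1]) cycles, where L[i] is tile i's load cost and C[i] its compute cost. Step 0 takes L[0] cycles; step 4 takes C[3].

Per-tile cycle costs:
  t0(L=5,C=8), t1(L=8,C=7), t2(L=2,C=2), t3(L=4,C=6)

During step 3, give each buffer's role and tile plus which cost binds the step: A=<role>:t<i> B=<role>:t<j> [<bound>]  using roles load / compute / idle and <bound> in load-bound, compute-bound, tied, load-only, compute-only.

  0. 5=5c; end=5; A:t0 B:-
  1. max(8,8)=8c; end=13; A:t0 B:t1
  2. max(2,7)=7c; end=20; A:t2 B:t1
  3. max(4,2)=4c; end=24; A:t2 B:t3
  4. 6=6c; end=30; A:t2 B:t3

step 3: A=compute:t2 B=load:t3 [load-bound]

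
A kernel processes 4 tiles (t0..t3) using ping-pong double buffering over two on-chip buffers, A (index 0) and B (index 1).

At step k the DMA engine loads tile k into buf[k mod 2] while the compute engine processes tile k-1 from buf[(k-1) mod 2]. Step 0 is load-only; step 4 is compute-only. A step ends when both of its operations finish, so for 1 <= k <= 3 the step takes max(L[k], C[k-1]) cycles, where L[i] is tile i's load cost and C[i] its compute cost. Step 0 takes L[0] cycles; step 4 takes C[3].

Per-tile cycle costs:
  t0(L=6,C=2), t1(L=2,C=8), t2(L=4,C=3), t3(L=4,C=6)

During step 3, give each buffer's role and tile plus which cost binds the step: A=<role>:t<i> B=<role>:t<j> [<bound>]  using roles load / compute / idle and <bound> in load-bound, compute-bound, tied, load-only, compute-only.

step 3: A=compute:t2 B=load:t3 [load-bound]

  0. 6=6c; end=6; A:t0 B:-
  1. max(2,2)=2c; end=8; A:t0 B:t1
  2. max(4,8)=8c; end=16; A:t2 B:t1
  3. max(4,3)=4c; end=20; A:t2 B:t3
  4. 6=6c; end=26; A:t2 B:t3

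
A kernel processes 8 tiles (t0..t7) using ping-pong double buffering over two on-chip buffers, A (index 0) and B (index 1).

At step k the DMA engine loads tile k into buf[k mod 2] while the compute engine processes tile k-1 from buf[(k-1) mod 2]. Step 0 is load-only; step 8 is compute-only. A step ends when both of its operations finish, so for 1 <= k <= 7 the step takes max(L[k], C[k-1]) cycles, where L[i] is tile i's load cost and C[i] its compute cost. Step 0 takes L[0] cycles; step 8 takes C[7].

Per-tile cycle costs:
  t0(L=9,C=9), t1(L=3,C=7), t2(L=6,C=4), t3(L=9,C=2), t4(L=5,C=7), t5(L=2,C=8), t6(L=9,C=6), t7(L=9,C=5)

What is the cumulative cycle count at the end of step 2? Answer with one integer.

end_cycle[2] = 25

k=0 load=t0/9c comp=- wait=9 total=9
k=1 load=t1/3c comp=t0/9c wait=9 total=18
k=2 load=t2/6c comp=t1/7c wait=7 total=25
k=3 load=t3/9c comp=t2/4c wait=9 total=34
k=4 load=t4/5c comp=t3/2c wait=5 total=39
k=5 load=t5/2c comp=t4/7c wait=7 total=46
k=6 load=t6/9c comp=t5/8c wait=9 total=55
k=7 load=t7/9c comp=t6/6c wait=9 total=64
k=8 load=- comp=t7/5c wait=5 total=69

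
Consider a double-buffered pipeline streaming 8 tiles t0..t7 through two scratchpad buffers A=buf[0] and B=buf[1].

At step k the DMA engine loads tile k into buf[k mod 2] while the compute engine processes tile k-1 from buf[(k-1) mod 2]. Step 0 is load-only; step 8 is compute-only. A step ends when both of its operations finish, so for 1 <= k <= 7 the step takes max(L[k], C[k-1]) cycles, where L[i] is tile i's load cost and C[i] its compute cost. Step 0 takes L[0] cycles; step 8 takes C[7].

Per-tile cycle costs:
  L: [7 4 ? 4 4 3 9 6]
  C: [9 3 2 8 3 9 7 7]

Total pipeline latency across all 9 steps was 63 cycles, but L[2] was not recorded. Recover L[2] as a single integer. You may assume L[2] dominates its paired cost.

L[2] = 9

step 0: dur = L[0]=7 = 7
step 1: dur = max(L[1]=4, C[0]=9) = 9
step 2: dur = max(L[2]=?, C[1]=3) = L[2]  (unknown; binding)
step 3: dur = max(L[3]=4, C[2]=2) = 4
step 4: dur = max(L[4]=4, C[3]=8) = 8
step 5: dur = max(L[5]=3, C[4]=3) = 3
step 6: dur = max(L[6]=9, C[5]=9) = 9
step 7: dur = max(L[7]=6, C[6]=7) = 7
step 8: dur = C[7]=7 = 7
sum of known step durations = 54
dur[2] = total - known = 63 - 54 = 9
L[2] is the binding max in step 2, so L[2] = dur[2] = 9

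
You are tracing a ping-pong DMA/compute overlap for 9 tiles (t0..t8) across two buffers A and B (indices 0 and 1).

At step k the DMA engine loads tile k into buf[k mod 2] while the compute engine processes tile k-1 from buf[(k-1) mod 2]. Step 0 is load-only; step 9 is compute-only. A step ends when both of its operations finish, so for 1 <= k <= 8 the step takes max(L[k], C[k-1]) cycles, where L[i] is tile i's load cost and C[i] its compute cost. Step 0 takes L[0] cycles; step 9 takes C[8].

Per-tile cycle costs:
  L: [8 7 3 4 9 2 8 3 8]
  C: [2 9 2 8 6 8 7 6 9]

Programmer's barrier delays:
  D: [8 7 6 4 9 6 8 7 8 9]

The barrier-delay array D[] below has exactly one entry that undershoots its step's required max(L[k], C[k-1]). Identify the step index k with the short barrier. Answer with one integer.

[0] required=L[0]=8=8 vs D=8 ok
[1] required=max(L[1]=7,C[0]=2)=7 vs D=7 ok
[2] required=max(L[2]=3,C[1]=9)=9 vs D=6 SHORT
[3] required=max(L[3]=4,C[2]=2)=4 vs D=4 ok
[4] required=max(L[4]=9,C[3]=8)=9 vs D=9 ok
[5] required=max(L[5]=2,C[4]=6)=6 vs D=6 ok
[6] required=max(L[6]=8,C[5]=8)=8 vs D=8 ok
[7] required=max(L[7]=3,C[6]=7)=7 vs D=7 ok
[8] required=max(L[8]=8,C[7]=6)=8 vs D=8 ok
[9] required=C[8]=9=9 vs D=9 ok

hazard at step 2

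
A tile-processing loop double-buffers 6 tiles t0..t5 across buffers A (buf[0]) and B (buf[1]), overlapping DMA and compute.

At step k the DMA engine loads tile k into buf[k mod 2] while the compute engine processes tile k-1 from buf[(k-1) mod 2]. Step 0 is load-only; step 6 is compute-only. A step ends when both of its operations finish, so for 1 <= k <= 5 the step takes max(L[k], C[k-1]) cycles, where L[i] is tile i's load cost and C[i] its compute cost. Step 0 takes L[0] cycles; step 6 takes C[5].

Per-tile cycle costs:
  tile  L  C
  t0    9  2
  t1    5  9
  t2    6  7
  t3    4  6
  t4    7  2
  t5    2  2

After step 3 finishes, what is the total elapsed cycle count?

k=0 load=t0/9c comp=- wait=9 total=9
k=1 load=t1/5c comp=t0/2c wait=5 total=14
k=2 load=t2/6c comp=t1/9c wait=9 total=23
k=3 load=t3/4c comp=t2/7c wait=7 total=30
k=4 load=t4/7c comp=t3/6c wait=7 total=37
k=5 load=t5/2c comp=t4/2c wait=2 total=39
k=6 load=- comp=t5/2c wait=2 total=41

end_cycle[3] = 30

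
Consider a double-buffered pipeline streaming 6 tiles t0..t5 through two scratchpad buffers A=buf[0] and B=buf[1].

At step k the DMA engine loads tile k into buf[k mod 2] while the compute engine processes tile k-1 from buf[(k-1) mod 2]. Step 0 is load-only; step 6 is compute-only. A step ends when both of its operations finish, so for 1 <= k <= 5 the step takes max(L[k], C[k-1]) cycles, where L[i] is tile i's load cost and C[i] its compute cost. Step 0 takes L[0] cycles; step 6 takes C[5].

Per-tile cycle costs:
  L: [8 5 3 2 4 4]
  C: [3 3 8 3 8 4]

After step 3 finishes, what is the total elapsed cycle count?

  0. 8=8c; end=8; A:t0 B:-
  1. max(5,3)=5c; end=13; A:t0 B:t1
  2. max(3,3)=3c; end=16; A:t2 B:t1
  3. max(2,8)=8c; end=24; A:t2 B:t3
  4. max(4,3)=4c; end=28; A:t4 B:t3
  5. max(4,8)=8c; end=36; A:t4 B:t5
  6. 4=4c; end=40; A:t4 B:t5

end_cycle[3] = 24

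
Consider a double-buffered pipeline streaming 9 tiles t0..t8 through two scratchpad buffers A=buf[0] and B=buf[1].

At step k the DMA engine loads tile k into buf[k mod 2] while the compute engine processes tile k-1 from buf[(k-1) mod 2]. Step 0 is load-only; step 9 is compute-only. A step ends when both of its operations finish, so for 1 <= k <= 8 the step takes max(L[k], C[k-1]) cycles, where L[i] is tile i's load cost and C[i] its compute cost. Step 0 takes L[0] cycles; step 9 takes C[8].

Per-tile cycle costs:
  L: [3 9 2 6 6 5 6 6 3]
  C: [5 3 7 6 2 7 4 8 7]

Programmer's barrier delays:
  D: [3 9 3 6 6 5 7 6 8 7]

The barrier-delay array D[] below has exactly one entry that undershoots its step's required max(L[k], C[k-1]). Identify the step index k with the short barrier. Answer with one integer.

[0] required=L[0]=3=3 vs D=3 ok
[1] required=max(L[1]=9,C[0]=5)=9 vs D=9 ok
[2] required=max(L[2]=2,C[1]=3)=3 vs D=3 ok
[3] required=max(L[3]=6,C[2]=7)=7 vs D=6 SHORT
[4] required=max(L[4]=6,C[3]=6)=6 vs D=6 ok
[5] required=max(L[5]=5,C[4]=2)=5 vs D=5 ok
[6] required=max(L[6]=6,C[5]=7)=7 vs D=7 ok
[7] required=max(L[7]=6,C[6]=4)=6 vs D=6 ok
[8] required=max(L[8]=3,C[7]=8)=8 vs D=8 ok
[9] required=C[8]=7=7 vs D=7 ok

hazard at step 3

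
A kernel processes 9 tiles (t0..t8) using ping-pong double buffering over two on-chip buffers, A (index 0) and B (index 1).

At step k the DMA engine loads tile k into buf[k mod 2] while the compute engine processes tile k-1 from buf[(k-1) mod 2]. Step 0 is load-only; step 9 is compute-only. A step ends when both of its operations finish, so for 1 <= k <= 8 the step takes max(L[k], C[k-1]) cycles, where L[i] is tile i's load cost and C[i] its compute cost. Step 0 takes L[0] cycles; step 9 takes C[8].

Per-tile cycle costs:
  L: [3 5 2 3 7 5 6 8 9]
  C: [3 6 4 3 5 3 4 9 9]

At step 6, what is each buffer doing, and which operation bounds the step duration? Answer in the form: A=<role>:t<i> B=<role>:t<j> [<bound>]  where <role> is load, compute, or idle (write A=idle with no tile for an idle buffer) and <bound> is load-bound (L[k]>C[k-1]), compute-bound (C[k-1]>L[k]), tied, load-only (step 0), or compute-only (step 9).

step 0: L[0]=3 → dur=3, Σ=3 | A=load:t0 B=idle [load-only]
step 1: L[1]=5 C[0]=3 → dur=5, Σ=8 | A=compute:t0 B=load:t1 [load-bound]
step 2: L[2]=2 C[1]=6 → dur=6, Σ=14 | A=load:t2 B=compute:t1 [compute-bound]
step 3: L[3]=3 C[2]=4 → dur=4, Σ=18 | A=compute:t2 B=load:t3 [compute-bound]
step 4: L[4]=7 C[3]=3 → dur=7, Σ=25 | A=load:t4 B=compute:t3 [load-bound]
step 5: L[5]=5 C[4]=5 → dur=5, Σ=30 | A=compute:t4 B=load:t5 [tied]
step 6: L[6]=6 C[5]=3 → dur=6, Σ=36 | A=load:t6 B=compute:t5 [load-bound]
step 7: L[7]=8 C[6]=4 → dur=8, Σ=44 | A=compute:t6 B=load:t7 [load-bound]
step 8: L[8]=9 C[7]=9 → dur=9, Σ=53 | A=load:t8 B=compute:t7 [tied]
step 9: C[8]=9 → dur=9, Σ=62 | A=compute:t8 B=idle [compute-only]

step 6: A=load:t6 B=compute:t5 [load-bound]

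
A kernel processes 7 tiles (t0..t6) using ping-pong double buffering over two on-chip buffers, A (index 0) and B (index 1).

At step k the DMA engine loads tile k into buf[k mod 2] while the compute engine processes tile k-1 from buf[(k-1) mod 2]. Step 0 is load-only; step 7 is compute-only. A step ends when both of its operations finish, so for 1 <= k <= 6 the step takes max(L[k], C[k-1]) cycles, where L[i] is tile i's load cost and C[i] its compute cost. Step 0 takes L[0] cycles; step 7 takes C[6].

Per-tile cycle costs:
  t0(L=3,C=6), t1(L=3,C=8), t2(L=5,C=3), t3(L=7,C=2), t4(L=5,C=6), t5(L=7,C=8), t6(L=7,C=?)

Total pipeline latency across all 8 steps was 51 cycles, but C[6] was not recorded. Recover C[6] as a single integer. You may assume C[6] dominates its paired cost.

step 0: dur = L[0]=3 = 3
step 1: dur = max(L[1]=3, C[0]=6) = 6
step 2: dur = max(L[2]=5, C[1]=8) = 8
step 3: dur = max(L[3]=7, C[2]=3) = 7
step 4: dur = max(L[4]=5, C[3]=2) = 5
step 5: dur = max(L[5]=7, C[4]=6) = 7
step 6: dur = max(L[6]=7, C[5]=8) = 8
step 7: dur = C[6]=? = C[6]  (unknown; binding)
sum of known step durations = 44
dur[7] = total - known = 51 - 44 = 7
C[6] is the binding max in step 7, so C[6] = dur[7] = 7

C[6] = 7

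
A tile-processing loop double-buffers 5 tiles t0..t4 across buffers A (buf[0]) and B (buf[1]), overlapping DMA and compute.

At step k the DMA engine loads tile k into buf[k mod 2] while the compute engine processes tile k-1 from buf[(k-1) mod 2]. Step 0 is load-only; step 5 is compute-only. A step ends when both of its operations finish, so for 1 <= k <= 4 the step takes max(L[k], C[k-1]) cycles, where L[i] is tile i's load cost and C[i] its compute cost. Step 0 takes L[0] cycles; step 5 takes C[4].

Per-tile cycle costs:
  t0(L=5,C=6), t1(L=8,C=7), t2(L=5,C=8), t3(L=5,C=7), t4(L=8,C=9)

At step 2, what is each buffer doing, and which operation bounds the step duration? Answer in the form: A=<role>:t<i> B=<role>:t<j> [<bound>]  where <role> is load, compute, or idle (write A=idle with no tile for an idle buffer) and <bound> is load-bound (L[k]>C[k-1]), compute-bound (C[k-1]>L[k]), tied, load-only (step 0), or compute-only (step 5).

step 2: A=load:t2 B=compute:t1 [compute-bound]

step 0: L[0]=5 → dur=5, Σ=5 | A=load:t0 B=idle [load-only]
step 1: L[1]=8 C[0]=6 → dur=8, Σ=13 | A=compute:t0 B=load:t1 [load-bound]
step 2: L[2]=5 C[1]=7 → dur=7, Σ=20 | A=load:t2 B=compute:t1 [compute-bound]
step 3: L[3]=5 C[2]=8 → dur=8, Σ=28 | A=compute:t2 B=load:t3 [compute-bound]
step 4: L[4]=8 C[3]=7 → dur=8, Σ=36 | A=load:t4 B=compute:t3 [load-bound]
step 5: C[4]=9 → dur=9, Σ=45 | A=compute:t4 B=idle [compute-only]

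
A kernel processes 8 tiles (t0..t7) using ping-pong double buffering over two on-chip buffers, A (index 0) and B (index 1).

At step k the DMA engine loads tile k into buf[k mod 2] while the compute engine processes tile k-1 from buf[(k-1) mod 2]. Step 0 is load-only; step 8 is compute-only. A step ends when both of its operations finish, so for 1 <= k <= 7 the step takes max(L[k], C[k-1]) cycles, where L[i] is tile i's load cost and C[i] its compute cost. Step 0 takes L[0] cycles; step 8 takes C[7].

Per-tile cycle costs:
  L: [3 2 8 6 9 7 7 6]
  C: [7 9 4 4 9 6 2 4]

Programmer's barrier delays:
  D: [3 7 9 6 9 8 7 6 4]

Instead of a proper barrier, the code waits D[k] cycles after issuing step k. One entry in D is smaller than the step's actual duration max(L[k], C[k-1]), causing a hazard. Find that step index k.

step 0: need L[0]=3 = 3; D[0]=3 ok
step 1: need max(L[1]=2,C[0]=7) = 7; D[1]=7 ok
step 2: need max(L[2]=8,C[1]=9) = 9; D[2]=9 ok
step 3: need max(L[3]=6,C[2]=4) = 6; D[3]=6 ok
step 4: need max(L[4]=9,C[3]=4) = 9; D[4]=9 ok
step 5: need max(L[5]=7,C[4]=9) = 9; D[5]=8 SHORT
step 6: need max(L[6]=7,C[5]=6) = 7; D[6]=7 ok
step 7: need max(L[7]=6,C[6]=2) = 6; D[7]=6 ok
step 8: need C[7]=4 = 4; D[8]=4 ok

hazard at step 5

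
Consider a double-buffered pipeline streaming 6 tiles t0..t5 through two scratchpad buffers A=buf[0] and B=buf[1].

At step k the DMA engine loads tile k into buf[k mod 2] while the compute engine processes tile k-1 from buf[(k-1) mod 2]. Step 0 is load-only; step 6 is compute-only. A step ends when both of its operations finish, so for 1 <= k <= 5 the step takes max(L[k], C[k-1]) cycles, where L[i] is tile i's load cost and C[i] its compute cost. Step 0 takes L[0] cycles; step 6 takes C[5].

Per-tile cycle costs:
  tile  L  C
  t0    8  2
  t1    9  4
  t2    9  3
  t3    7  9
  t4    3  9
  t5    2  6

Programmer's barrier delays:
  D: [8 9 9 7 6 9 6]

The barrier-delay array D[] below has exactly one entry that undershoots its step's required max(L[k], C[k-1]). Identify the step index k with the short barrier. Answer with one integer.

hazard at step 4

[0] required=L[0]=8=8 vs D=8 ok
[1] required=max(L[1]=9,C[0]=2)=9 vs D=9 ok
[2] required=max(L[2]=9,C[1]=4)=9 vs D=9 ok
[3] required=max(L[3]=7,C[2]=3)=7 vs D=7 ok
[4] required=max(L[4]=3,C[3]=9)=9 vs D=6 SHORT
[5] required=max(L[5]=2,C[4]=9)=9 vs D=9 ok
[6] required=C[5]=6=6 vs D=6 ok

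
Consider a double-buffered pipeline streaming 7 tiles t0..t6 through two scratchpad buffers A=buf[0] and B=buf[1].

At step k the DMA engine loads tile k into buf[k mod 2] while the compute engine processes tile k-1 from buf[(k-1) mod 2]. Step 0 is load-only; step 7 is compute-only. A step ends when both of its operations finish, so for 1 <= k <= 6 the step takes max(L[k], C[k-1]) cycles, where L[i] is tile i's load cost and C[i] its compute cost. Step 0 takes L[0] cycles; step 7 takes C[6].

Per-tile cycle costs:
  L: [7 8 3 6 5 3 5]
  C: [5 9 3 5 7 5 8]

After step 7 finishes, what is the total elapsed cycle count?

  0. 7=7c; end=7; A:t0 B:-
  1. max(8,5)=8c; end=15; A:t0 B:t1
  2. max(3,9)=9c; end=24; A:t2 B:t1
  3. max(6,3)=6c; end=30; A:t2 B:t3
  4. max(5,5)=5c; end=35; A:t4 B:t3
  5. max(3,7)=7c; end=42; A:t4 B:t5
  6. max(5,5)=5c; end=47; A:t6 B:t5
  7. 8=8c; end=55; A:t6 B:t5

end_cycle[7] = 55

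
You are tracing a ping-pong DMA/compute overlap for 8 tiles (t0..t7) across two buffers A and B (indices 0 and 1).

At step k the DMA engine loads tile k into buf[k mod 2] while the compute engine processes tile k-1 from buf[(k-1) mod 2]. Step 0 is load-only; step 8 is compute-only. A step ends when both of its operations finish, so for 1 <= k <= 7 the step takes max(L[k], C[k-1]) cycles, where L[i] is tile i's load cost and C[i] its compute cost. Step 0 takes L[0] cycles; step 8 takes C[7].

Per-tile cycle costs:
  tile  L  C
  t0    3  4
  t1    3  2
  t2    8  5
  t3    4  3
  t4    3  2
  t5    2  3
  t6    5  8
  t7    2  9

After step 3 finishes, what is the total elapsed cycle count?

end_cycle[3] = 20

  0. 3=3c; end=3; A:t0 B:-
  1. max(3,4)=4c; end=7; A:t0 B:t1
  2. max(8,2)=8c; end=15; A:t2 B:t1
  3. max(4,5)=5c; end=20; A:t2 B:t3
  4. max(3,3)=3c; end=23; A:t4 B:t3
  5. max(2,2)=2c; end=25; A:t4 B:t5
  6. max(5,3)=5c; end=30; A:t6 B:t5
  7. max(2,8)=8c; end=38; A:t6 B:t7
  8. 9=9c; end=47; A:t6 B:t7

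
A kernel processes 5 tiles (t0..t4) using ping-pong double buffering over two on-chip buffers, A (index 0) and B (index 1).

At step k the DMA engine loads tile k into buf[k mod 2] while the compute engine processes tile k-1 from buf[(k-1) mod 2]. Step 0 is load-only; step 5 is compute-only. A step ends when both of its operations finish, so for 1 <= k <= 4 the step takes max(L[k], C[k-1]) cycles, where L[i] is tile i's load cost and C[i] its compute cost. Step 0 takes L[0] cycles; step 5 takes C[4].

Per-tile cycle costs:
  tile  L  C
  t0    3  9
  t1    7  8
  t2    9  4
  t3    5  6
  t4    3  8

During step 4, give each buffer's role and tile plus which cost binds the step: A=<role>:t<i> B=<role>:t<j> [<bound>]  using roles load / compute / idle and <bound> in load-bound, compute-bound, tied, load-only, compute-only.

step 4: A=load:t4 B=compute:t3 [compute-bound]

k=0 load=t0/3c comp=- wait=3 total=3
k=1 load=t1/7c comp=t0/9c wait=9 total=12
k=2 load=t2/9c comp=t1/8c wait=9 total=21
k=3 load=t3/5c comp=t2/4c wait=5 total=26
k=4 load=t4/3c comp=t3/6c wait=6 total=32
k=5 load=- comp=t4/8c wait=8 total=40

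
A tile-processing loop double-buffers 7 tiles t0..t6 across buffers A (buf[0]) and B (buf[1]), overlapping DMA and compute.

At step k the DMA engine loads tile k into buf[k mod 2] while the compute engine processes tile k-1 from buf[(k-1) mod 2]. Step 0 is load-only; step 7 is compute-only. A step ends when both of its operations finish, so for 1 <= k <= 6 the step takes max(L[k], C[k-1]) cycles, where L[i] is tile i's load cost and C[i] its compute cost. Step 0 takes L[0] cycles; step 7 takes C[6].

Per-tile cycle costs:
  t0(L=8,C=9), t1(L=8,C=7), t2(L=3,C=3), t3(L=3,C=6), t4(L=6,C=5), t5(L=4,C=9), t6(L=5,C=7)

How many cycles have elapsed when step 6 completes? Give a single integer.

  0. 8=8c; end=8; A:t0 B:-
  1. max(8,9)=9c; end=17; A:t0 B:t1
  2. max(3,7)=7c; end=24; A:t2 B:t1
  3. max(3,3)=3c; end=27; A:t2 B:t3
  4. max(6,6)=6c; end=33; A:t4 B:t3
  5. max(4,5)=5c; end=38; A:t4 B:t5
  6. max(5,9)=9c; end=47; A:t6 B:t5
  7. 7=7c; end=54; A:t6 B:t5

end_cycle[6] = 47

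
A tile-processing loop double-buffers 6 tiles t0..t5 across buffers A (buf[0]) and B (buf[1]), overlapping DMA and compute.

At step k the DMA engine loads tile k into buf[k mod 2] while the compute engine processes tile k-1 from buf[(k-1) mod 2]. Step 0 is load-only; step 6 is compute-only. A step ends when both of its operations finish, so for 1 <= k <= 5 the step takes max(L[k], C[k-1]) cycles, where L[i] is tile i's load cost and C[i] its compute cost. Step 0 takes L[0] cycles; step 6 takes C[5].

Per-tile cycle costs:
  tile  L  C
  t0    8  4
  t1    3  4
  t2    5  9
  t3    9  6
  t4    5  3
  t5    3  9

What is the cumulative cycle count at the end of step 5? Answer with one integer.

[0] DMA t0→A (8c) ∥ CU idle ⇒ 8c, clock 8
[1] DMA t1→B (3c) ∥ CU A:t0 (4c) ⇒ 4c, clock 12
[2] DMA t2→A (5c) ∥ CU B:t1 (4c) ⇒ 5c, clock 17
[3] DMA t3→B (9c) ∥ CU A:t2 (9c) ⇒ 9c, clock 26
[4] DMA t4→A (5c) ∥ CU B:t3 (6c) ⇒ 6c, clock 32
[5] DMA t5→B (3c) ∥ CU A:t4 (3c) ⇒ 3c, clock 35
[6] DMA idle ∥ CU B:t5 (9c) ⇒ 9c, clock 44

end_cycle[5] = 35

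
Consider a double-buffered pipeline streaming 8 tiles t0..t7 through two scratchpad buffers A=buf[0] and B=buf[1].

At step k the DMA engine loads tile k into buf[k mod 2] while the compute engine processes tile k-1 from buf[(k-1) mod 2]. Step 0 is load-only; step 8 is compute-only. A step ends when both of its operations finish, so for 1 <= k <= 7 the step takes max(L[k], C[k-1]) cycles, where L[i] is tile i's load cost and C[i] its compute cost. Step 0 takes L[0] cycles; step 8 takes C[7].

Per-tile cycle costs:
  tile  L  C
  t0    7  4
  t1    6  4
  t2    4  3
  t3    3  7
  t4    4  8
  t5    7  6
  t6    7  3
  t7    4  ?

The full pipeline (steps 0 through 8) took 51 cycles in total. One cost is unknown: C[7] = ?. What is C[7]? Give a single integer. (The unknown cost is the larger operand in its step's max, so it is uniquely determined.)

step 0 → dur = L[0]=7 = 7
step 1 → dur = max(L[1]=6, C[0]=4) = 6
step 2 → dur = max(L[2]=4, C[1]=4) = 4
step 3 → dur = max(L[3]=3, C[2]=3) = 3
step 4 → dur = max(L[4]=4, C[3]=7) = 7
step 5 → dur = max(L[5]=7, C[4]=8) = 8
step 6 → dur = max(L[6]=7, C[5]=6) = 7
step 7 → dur = max(L[7]=4, C[6]=3) = 4
step 8 → dur = C[7]=? = C[7]  (unknown; binding)
sum of known step durations = 46
dur[8] = total - known = 51 - 46 = 5
C[7] is the binding max in step 8, so C[7] = dur[8] = 5

C[7] = 5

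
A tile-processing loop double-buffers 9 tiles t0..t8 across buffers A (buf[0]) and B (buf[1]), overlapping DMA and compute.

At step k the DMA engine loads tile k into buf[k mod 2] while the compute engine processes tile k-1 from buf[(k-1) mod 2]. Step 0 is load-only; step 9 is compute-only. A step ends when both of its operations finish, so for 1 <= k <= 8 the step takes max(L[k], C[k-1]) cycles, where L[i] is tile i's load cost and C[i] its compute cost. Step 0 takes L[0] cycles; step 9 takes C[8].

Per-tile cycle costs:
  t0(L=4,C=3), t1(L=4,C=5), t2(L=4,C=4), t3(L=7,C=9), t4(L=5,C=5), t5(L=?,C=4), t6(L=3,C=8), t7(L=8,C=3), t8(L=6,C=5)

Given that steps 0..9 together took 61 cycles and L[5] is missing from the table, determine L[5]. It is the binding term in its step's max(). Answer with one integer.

L[5] = 9

step 0 → dur = L[0]=4 = 4
step 1 → dur = max(L[1]=4, C[0]=3) = 4
step 2 → dur = max(L[2]=4, C[1]=5) = 5
step 3 → dur = max(L[3]=7, C[2]=4) = 7
step 4 → dur = max(L[4]=5, C[3]=9) = 9
step 5 → dur = max(L[5]=?, C[4]=5) = L[5]  (unknown; binding)
step 6 → dur = max(L[6]=3, C[5]=4) = 4
step 7 → dur = max(L[7]=8, C[6]=8) = 8
step 8 → dur = max(L[8]=6, C[7]=3) = 6
step 9 → dur = C[8]=5 = 5
sum of known step durations = 52
dur[5] = total - known = 61 - 52 = 9
L[5] is the binding max in step 5, so L[5] = dur[5] = 9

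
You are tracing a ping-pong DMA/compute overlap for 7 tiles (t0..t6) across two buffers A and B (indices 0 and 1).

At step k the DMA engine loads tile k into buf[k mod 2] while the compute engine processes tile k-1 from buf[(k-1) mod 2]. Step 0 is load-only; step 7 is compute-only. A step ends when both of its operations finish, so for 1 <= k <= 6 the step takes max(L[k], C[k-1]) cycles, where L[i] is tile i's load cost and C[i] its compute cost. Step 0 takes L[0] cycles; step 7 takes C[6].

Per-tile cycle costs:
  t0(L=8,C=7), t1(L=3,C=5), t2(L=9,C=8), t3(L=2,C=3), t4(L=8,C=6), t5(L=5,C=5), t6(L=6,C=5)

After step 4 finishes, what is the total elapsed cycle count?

step 0: L[0]=8 → dur=8, Σ=8 | A=load:t0 B=idle [load-only]
step 1: L[1]=3 C[0]=7 → dur=7, Σ=15 | A=compute:t0 B=load:t1 [compute-bound]
step 2: L[2]=9 C[1]=5 → dur=9, Σ=24 | A=load:t2 B=compute:t1 [load-bound]
step 3: L[3]=2 C[2]=8 → dur=8, Σ=32 | A=compute:t2 B=load:t3 [compute-bound]
step 4: L[4]=8 C[3]=3 → dur=8, Σ=40 | A=load:t4 B=compute:t3 [load-bound]
step 5: L[5]=5 C[4]=6 → dur=6, Σ=46 | A=compute:t4 B=load:t5 [compute-bound]
step 6: L[6]=6 C[5]=5 → dur=6, Σ=52 | A=load:t6 B=compute:t5 [load-bound]
step 7: C[6]=5 → dur=5, Σ=57 | A=compute:t6 B=idle [compute-only]

end_cycle[4] = 40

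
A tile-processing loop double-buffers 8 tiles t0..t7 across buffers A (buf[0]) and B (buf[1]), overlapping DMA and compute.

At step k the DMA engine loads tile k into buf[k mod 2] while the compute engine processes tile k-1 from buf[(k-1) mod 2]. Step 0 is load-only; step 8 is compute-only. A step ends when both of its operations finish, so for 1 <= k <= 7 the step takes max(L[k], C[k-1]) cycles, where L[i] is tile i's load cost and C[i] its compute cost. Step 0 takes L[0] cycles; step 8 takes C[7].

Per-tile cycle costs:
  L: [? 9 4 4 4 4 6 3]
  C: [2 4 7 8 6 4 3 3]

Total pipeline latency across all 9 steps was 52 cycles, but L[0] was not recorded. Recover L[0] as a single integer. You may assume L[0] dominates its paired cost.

step 0 | dur = L[0]=? = L[0]  (unknown; binding)
step 1 | dur = max(L[1]=9, C[0]=2) = 9
step 2 | dur = max(L[2]=4, C[1]=4) = 4
step 3 | dur = max(L[3]=4, C[2]=7) = 7
step 4 | dur = max(L[4]=4, C[3]=8) = 8
step 5 | dur = max(L[5]=4, C[4]=6) = 6
step 6 | dur = max(L[6]=6, C[5]=4) = 6
step 7 | dur = max(L[7]=3, C[6]=3) = 3
step 8 | dur = C[7]=3 = 3
sum of known step durations = 46
dur[0] = total - known = 52 - 46 = 6
L[0] is the binding max in step 0, so L[0] = dur[0] = 6

L[0] = 6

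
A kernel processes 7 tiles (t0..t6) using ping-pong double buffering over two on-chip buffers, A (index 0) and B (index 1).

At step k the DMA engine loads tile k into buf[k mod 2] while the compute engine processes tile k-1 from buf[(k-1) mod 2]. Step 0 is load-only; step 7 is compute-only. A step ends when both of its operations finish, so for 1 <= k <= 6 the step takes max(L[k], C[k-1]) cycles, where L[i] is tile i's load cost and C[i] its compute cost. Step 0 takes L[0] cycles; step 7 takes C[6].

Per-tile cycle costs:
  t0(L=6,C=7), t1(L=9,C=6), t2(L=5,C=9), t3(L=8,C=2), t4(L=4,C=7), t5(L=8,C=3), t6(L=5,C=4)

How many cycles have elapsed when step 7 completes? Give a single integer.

step 0: L[0]=6 → dur=6, Σ=6 | A=load:t0 B=idle [load-only]
step 1: L[1]=9 C[0]=7 → dur=9, Σ=15 | A=compute:t0 B=load:t1 [load-bound]
step 2: L[2]=5 C[1]=6 → dur=6, Σ=21 | A=load:t2 B=compute:t1 [compute-bound]
step 3: L[3]=8 C[2]=9 → dur=9, Σ=30 | A=compute:t2 B=load:t3 [compute-bound]
step 4: L[4]=4 C[3]=2 → dur=4, Σ=34 | A=load:t4 B=compute:t3 [load-bound]
step 5: L[5]=8 C[4]=7 → dur=8, Σ=42 | A=compute:t4 B=load:t5 [load-bound]
step 6: L[6]=5 C[5]=3 → dur=5, Σ=47 | A=load:t6 B=compute:t5 [load-bound]
step 7: C[6]=4 → dur=4, Σ=51 | A=compute:t6 B=idle [compute-only]

end_cycle[7] = 51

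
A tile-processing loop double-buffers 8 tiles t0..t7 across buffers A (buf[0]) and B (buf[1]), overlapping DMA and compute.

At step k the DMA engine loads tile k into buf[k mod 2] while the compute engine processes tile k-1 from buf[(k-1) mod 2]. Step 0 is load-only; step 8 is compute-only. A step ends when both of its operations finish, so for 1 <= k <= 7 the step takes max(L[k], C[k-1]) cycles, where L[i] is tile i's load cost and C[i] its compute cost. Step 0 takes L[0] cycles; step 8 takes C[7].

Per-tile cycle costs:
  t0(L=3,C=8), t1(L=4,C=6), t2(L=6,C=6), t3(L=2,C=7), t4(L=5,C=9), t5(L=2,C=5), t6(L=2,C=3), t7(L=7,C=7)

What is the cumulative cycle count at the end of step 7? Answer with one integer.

end_cycle[7] = 51

k=0 load=t0/3c comp=- wait=3 total=3
k=1 load=t1/4c comp=t0/8c wait=8 total=11
k=2 load=t2/6c comp=t1/6c wait=6 total=17
k=3 load=t3/2c comp=t2/6c wait=6 total=23
k=4 load=t4/5c comp=t3/7c wait=7 total=30
k=5 load=t5/2c comp=t4/9c wait=9 total=39
k=6 load=t6/2c comp=t5/5c wait=5 total=44
k=7 load=t7/7c comp=t6/3c wait=7 total=51
k=8 load=- comp=t7/7c wait=7 total=58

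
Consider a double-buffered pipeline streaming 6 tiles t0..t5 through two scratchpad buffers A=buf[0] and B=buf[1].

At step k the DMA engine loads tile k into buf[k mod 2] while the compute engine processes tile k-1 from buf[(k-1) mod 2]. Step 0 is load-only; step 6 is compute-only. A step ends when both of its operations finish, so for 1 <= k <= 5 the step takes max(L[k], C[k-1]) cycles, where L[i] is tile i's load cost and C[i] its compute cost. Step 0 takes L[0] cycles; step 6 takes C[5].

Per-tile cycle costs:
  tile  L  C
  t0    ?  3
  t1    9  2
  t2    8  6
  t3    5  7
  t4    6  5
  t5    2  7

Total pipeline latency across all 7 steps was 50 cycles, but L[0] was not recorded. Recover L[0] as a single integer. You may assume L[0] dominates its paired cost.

step 0 → dur = L[0]=? = L[0]  (unknown; binding)
step 1 → dur = max(L[1]=9, C[0]=3) = 9
step 2 → dur = max(L[2]=8, C[1]=2) = 8
step 3 → dur = max(L[3]=5, C[2]=6) = 6
step 4 → dur = max(L[4]=6, C[3]=7) = 7
step 5 → dur = max(L[5]=2, C[4]=5) = 5
step 6 → dur = C[5]=7 = 7
sum of known step durations = 42
dur[0] = total - known = 50 - 42 = 8
L[0] is the binding max in step 0, so L[0] = dur[0] = 8

L[0] = 8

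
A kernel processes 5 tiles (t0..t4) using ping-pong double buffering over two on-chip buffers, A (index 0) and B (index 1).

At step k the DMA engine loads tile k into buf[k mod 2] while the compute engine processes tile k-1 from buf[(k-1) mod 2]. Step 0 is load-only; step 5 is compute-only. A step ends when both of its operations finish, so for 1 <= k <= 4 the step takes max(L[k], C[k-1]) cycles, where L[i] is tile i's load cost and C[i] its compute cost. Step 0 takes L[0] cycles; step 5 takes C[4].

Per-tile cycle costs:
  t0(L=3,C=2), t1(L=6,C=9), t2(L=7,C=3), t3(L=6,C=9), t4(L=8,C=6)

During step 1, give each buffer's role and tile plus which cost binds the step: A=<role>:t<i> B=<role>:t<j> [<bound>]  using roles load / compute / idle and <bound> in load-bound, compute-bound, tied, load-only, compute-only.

step 1: A=compute:t0 B=load:t1 [load-bound]

step 0: L[0]=3 → dur=3, Σ=3 | A=load:t0 B=idle [load-only]
step 1: L[1]=6 C[0]=2 → dur=6, Σ=9 | A=compute:t0 B=load:t1 [load-bound]
step 2: L[2]=7 C[1]=9 → dur=9, Σ=18 | A=load:t2 B=compute:t1 [compute-bound]
step 3: L[3]=6 C[2]=3 → dur=6, Σ=24 | A=compute:t2 B=load:t3 [load-bound]
step 4: L[4]=8 C[3]=9 → dur=9, Σ=33 | A=load:t4 B=compute:t3 [compute-bound]
step 5: C[4]=6 → dur=6, Σ=39 | A=compute:t4 B=idle [compute-only]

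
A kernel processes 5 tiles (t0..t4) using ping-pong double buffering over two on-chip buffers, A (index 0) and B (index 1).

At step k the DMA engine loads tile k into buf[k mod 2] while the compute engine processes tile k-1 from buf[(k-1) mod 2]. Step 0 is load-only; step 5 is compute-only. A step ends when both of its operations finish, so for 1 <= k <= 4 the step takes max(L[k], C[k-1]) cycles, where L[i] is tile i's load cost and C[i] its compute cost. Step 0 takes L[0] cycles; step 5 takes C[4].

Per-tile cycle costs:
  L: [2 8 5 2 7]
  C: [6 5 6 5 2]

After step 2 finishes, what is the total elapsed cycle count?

end_cycle[2] = 15

  0. 2=2c; end=2; A:t0 B:-
  1. max(8,6)=8c; end=10; A:t0 B:t1
  2. max(5,5)=5c; end=15; A:t2 B:t1
  3. max(2,6)=6c; end=21; A:t2 B:t3
  4. max(7,5)=7c; end=28; A:t4 B:t3
  5. 2=2c; end=30; A:t4 B:t3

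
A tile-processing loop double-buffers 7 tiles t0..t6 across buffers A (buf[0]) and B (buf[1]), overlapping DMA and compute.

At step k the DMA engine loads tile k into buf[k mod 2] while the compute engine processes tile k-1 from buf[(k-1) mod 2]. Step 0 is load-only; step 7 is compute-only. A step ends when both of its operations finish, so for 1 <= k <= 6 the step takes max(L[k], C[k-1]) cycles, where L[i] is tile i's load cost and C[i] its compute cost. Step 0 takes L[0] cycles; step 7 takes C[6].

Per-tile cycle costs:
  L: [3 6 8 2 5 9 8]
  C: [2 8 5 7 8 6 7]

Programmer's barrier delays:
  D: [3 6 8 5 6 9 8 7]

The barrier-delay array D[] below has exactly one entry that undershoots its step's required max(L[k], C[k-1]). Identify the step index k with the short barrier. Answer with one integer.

hazard at step 4

step 0: need L[0]=3 = 3; D[0]=3 ok
step 1: need max(L[1]=6,C[0]=2) = 6; D[1]=6 ok
step 2: need max(L[2]=8,C[1]=8) = 8; D[2]=8 ok
step 3: need max(L[3]=2,C[2]=5) = 5; D[3]=5 ok
step 4: need max(L[4]=5,C[3]=7) = 7; D[4]=6 SHORT
step 5: need max(L[5]=9,C[4]=8) = 9; D[5]=9 ok
step 6: need max(L[6]=8,C[5]=6) = 8; D[6]=8 ok
step 7: need C[6]=7 = 7; D[7]=7 ok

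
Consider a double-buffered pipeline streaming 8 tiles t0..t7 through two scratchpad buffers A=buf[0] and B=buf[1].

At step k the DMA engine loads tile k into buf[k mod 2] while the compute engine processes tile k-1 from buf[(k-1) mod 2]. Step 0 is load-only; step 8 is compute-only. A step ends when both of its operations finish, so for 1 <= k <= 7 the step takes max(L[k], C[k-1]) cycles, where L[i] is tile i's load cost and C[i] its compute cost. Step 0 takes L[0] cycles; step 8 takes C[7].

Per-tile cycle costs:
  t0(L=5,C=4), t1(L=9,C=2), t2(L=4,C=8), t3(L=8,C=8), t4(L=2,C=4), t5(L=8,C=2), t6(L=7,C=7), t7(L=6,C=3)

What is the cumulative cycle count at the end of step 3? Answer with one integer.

end_cycle[3] = 26

  0. 5=5c; end=5; A:t0 B:-
  1. max(9,4)=9c; end=14; A:t0 B:t1
  2. max(4,2)=4c; end=18; A:t2 B:t1
  3. max(8,8)=8c; end=26; A:t2 B:t3
  4. max(2,8)=8c; end=34; A:t4 B:t3
  5. max(8,4)=8c; end=42; A:t4 B:t5
  6. max(7,2)=7c; end=49; A:t6 B:t5
  7. max(6,7)=7c; end=56; A:t6 B:t7
  8. 3=3c; end=59; A:t6 B:t7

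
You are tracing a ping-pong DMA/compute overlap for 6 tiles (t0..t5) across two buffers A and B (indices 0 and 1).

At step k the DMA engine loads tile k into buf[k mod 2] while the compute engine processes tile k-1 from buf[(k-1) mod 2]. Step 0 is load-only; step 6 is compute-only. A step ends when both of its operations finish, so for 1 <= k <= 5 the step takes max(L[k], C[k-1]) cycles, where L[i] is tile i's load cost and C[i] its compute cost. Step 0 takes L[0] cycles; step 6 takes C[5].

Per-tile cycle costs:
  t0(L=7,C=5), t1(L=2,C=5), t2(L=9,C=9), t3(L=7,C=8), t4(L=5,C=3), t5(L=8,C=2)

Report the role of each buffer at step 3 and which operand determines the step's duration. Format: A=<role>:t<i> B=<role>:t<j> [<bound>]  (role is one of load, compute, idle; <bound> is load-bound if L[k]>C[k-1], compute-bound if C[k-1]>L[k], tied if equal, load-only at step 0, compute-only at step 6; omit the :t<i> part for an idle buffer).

  0. 7=7c; end=7; A:t0 B:-
  1. max(2,5)=5c; end=12; A:t0 B:t1
  2. max(9,5)=9c; end=21; A:t2 B:t1
  3. max(7,9)=9c; end=30; A:t2 B:t3
  4. max(5,8)=8c; end=38; A:t4 B:t3
  5. max(8,3)=8c; end=46; A:t4 B:t5
  6. 2=2c; end=48; A:t4 B:t5

step 3: A=compute:t2 B=load:t3 [compute-bound]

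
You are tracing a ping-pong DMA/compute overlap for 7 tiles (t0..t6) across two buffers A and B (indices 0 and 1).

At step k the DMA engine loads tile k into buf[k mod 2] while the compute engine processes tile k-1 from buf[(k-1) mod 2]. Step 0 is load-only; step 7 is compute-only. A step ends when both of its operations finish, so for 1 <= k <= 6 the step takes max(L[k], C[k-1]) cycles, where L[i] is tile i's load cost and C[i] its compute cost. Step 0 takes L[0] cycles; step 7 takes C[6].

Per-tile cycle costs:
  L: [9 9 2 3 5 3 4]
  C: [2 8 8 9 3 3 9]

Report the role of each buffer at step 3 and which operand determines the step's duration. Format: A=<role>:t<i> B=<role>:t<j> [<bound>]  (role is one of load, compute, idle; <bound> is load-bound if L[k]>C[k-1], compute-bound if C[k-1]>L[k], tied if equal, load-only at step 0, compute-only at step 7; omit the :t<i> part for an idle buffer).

step 3: A=compute:t2 B=load:t3 [compute-bound]

  0. 9=9c; end=9; A:t0 B:-
  1. max(9,2)=9c; end=18; A:t0 B:t1
  2. max(2,8)=8c; end=26; A:t2 B:t1
  3. max(3,8)=8c; end=34; A:t2 B:t3
  4. max(5,9)=9c; end=43; A:t4 B:t3
  5. max(3,3)=3c; end=46; A:t4 B:t5
  6. max(4,3)=4c; end=50; A:t6 B:t5
  7. 9=9c; end=59; A:t6 B:t5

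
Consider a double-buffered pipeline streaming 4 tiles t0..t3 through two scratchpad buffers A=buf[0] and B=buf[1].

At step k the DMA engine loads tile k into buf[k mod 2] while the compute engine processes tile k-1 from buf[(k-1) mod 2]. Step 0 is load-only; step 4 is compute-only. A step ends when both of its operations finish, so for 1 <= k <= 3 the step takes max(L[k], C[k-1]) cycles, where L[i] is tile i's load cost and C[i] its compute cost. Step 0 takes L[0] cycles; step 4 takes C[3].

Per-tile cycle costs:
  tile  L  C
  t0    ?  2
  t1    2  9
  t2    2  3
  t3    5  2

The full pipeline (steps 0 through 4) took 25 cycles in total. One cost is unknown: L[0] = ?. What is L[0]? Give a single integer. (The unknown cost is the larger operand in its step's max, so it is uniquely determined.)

L[0] = 7

step 0 | dur = L[0]=? = L[0]  (unknown; binding)
step 1 | dur = max(L[1]=2, C[0]=2) = 2
step 2 | dur = max(L[2]=2, C[1]=9) = 9
step 3 | dur = max(L[3]=5, C[2]=3) = 5
step 4 | dur = C[3]=2 = 2
sum of known step durations = 18
dur[0] = total - known = 25 - 18 = 7
L[0] is the binding max in step 0, so L[0] = dur[0] = 7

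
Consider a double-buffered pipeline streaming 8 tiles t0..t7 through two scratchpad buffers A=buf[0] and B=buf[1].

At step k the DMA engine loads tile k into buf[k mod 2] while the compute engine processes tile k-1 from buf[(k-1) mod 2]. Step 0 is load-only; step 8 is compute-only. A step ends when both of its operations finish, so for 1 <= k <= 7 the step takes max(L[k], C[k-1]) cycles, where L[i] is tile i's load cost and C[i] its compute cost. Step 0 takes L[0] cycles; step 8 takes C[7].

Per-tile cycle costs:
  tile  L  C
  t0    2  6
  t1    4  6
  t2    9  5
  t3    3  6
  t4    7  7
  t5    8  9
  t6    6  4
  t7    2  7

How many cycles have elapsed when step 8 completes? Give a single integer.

end_cycle[8] = 57

[0] DMA t0→A (2c) ∥ CU idle ⇒ 2c, clock 2
[1] DMA t1→B (4c) ∥ CU A:t0 (6c) ⇒ 6c, clock 8
[2] DMA t2→A (9c) ∥ CU B:t1 (6c) ⇒ 9c, clock 17
[3] DMA t3→B (3c) ∥ CU A:t2 (5c) ⇒ 5c, clock 22
[4] DMA t4→A (7c) ∥ CU B:t3 (6c) ⇒ 7c, clock 29
[5] DMA t5→B (8c) ∥ CU A:t4 (7c) ⇒ 8c, clock 37
[6] DMA t6→A (6c) ∥ CU B:t5 (9c) ⇒ 9c, clock 46
[7] DMA t7→B (2c) ∥ CU A:t6 (4c) ⇒ 4c, clock 50
[8] DMA idle ∥ CU B:t7 (7c) ⇒ 7c, clock 57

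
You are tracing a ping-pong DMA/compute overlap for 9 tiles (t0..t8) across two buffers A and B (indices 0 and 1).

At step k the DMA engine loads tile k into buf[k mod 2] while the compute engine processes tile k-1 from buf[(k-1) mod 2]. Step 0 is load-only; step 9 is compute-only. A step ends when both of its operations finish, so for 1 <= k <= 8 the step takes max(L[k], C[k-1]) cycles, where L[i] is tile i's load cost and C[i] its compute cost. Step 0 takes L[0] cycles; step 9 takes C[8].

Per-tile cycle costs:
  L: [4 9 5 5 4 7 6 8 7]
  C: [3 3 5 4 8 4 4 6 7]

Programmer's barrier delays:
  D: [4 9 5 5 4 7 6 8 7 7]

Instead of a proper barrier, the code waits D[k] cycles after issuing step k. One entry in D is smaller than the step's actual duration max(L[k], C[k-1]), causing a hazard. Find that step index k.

hazard at step 5

k=0 barrier L[0]=4→4c, D[0]=4 ok
k=1 barrier max(L[1]=9,C[0]=3)→9c, D[1]=9 ok
k=2 barrier max(L[2]=5,C[1]=3)→5c, D[2]=5 ok
k=3 barrier max(L[3]=5,C[2]=5)→5c, D[3]=5 ok
k=4 barrier max(L[4]=4,C[3]=4)→4c, D[4]=4 ok
k=5 barrier max(L[5]=7,C[4]=8)→8c, D[5]=7 SHORT
k=6 barrier max(L[6]=6,C[5]=4)→6c, D[6]=6 ok
k=7 barrier max(L[7]=8,C[6]=4)→8c, D[7]=8 ok
k=8 barrier max(L[8]=7,C[7]=6)→7c, D[8]=7 ok
k=9 barrier C[8]=7→7c, D[9]=7 ok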